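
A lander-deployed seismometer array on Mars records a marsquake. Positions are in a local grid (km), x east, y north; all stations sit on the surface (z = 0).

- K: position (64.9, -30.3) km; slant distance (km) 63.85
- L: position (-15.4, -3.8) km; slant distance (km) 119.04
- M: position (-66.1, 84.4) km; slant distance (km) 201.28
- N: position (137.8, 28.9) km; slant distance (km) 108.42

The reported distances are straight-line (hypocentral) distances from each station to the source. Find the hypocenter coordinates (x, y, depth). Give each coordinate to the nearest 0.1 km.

x ≈ 80.2 km, y ≈ -39.5 km, depth ≈ 61.3 km

Each station gives a sphere (x−x_i)² + (y−y_i)² + z² = d_i² (stations at z=0).
Subtracting the K sphere from L and M: z² cancels, leaving linear equations in x and y:
-160.6 x + 53.0 y = -14972.20
-262.0 x + 229.4 y = -30074.35
Solving: x ≈ 80.184, y ≈ -39.521 km (keep extra digits for the depth step; rounded: 80.2, -39.5).
Then from the K sphere: z² = 63.85² − (x − 64.9)² − (y + 30.3)² with x = 80.184, y = -39.521, so z ≈ 61.304 ≈ 61.3 km.
Check against N (with the unrounded solution): distance 108.44 ≈ 108.42 km. ✓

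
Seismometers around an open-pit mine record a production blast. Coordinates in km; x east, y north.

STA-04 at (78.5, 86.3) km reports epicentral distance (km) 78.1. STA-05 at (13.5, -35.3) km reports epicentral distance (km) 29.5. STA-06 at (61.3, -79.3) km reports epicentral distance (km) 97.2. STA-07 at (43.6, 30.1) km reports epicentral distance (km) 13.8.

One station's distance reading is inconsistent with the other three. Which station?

Solve using three stations at a time. Using STA-04, STA-06, STA-07 (subtract circle equations pairwise → linear system) gives (x, y) ≈ (43.8, 16.3).
Distances from that point to each station vs reported:
  STA-04: calculated 78.1 vs reported 78.1 → residual 0.0 km
  STA-05: calculated 59.9 vs reported 29.5 → residual 30.4 km
  STA-06: calculated 97.2 vs reported 97.2 → residual 0.0 km
  STA-07: calculated 13.8 vs reported 13.8 → residual 0.0 km
STA-04, STA-06, STA-07 are mutually consistent (residuals ≈ 0); STA-05 is off by 30.4 km.

STA-05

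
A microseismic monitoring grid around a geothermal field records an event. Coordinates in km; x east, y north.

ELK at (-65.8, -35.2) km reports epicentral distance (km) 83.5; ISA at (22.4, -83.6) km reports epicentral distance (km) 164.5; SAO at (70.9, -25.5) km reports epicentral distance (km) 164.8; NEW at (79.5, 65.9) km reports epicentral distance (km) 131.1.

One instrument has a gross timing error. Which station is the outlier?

Solve using three stations at a time. Using ELK, ISA, SAO (subtract circle equations pairwise → linear system) gives (x, y) ≈ (-76.8, 47.7).
Distances from that point to each station vs reported:
  ELK: calculated 83.6 vs reported 83.5 → residual 0.1 km
  ISA: calculated 164.6 vs reported 164.5 → residual 0.1 km
  SAO: calculated 164.9 vs reported 164.8 → residual 0.1 km
  NEW: calculated 157.4 vs reported 131.1 → residual 26.3 km
ELK, ISA, SAO are mutually consistent (residuals ≈ 0); NEW is off by 26.3 km.

NEW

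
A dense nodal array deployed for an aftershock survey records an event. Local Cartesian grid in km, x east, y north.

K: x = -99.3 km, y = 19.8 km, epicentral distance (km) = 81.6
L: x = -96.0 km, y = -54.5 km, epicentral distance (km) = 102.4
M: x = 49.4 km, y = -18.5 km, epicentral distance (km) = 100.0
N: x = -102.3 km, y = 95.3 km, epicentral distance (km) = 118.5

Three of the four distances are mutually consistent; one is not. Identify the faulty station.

Solve using three stations at a time. Using K, L, N (subtract circle equations pairwise → linear system) gives (x, y) ≈ (-18.3, 11.9).
Distances from that point to each station vs reported:
  K: calculated 81.4 vs reported 81.6 → residual 0.2 km
  L: calculated 102.3 vs reported 102.4 → residual 0.1 km
  M: calculated 74.2 vs reported 100.0 → residual 25.8 km
  N: calculated 118.4 vs reported 118.5 → residual 0.1 km
K, L, N are mutually consistent (residuals ≈ 0); M is off by 25.8 km.

M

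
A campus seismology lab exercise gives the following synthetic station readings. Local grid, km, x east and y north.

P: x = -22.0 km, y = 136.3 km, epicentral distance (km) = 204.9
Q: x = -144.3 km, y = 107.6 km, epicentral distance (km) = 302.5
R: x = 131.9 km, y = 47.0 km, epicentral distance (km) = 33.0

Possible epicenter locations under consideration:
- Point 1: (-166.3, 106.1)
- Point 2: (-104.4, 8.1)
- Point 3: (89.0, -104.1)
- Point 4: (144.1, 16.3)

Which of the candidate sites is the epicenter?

For each candidate, compare |candidate − station| to the reported distance:
Point 1: residuals P 57.5, Q 280.4, R 271.0 → max 280.4 km
Point 2: residuals P 52.5, Q 195.3, R 206.5 → max 206.5 km
Point 3: residuals P 59.9, Q 12.5, R 124.1 → max 124.1 km
Point 4: residuals P 0.0, Q 0.0, R 0.0 → max 0.0 km
Only Point 4 has all residuals ≈ 0.

Point 4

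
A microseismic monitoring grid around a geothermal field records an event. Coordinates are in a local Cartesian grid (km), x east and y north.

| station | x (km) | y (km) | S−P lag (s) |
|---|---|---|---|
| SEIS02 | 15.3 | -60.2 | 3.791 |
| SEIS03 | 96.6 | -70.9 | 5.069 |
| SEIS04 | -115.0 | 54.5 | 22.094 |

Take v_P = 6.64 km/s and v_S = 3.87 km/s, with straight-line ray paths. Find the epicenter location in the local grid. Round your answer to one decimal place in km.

(49.7, -67.5)

Distance from S−P lag: d = Δt · v_P v_S / (v_P − v_S) = Δt · (6.64·3.87)/(6.64−3.87) ≈ 9.2768·Δt.
So d_SEIS02 = 35.17, d_SEIS03 = 47.02, d_SEIS04 = 204.96 km.
Circle about each station: (x − 15.3)² + (y + 60.2)² = 35.17²; (x − 96.6)² + (y + 70.9)² = 47.02²; (x + 115.0)² + (y − 54.5)² = 204.96².
Subtracting the SEIS02 equation from the SEIS03 and SEIS04 equations removes the quadratic terms:
162.6 x − 21.4 y = 9526.29
-260.6 x + 229.4 y = -28434.55
Solving the 2×2 system: x ≈ 49.7, y ≈ -67.5 km.
Check against SEIS02 (with the unrounded x, y): √((x − 15.3)²+(y + 60.2)²) = 35.17 ≈ 35.17 km. ✓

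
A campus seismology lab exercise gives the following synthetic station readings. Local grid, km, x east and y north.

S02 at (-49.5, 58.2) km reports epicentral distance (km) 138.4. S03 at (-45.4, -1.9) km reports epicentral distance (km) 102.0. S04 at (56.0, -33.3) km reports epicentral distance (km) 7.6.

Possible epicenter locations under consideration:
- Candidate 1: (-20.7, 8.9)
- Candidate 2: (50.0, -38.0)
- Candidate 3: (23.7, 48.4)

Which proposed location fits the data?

For each candidate, compare |candidate − station| to the reported distance:
Candidate 1: residuals S02 81.3, S03 75.0, S04 79.9 → max 81.3 km
Candidate 2: residuals S02 0.0, S03 0.0, S04 0.0 → max 0.0 km
Candidate 3: residuals S02 64.5, S03 16.5, S04 80.3 → max 80.3 km
Only Candidate 2 has all residuals ≈ 0.

Candidate 2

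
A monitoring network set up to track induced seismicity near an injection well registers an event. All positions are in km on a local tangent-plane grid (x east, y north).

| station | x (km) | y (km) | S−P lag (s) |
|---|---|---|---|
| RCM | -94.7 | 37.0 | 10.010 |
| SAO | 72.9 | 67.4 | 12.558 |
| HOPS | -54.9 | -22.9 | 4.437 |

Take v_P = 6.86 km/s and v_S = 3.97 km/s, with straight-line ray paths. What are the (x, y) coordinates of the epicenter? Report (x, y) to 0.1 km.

x ≈ -14.4 km, y ≈ -12.5 km

Distance from S−P lag: d = Δt · v_P v_S / (v_P − v_S) = Δt · (6.86·3.97)/(6.86−3.97) ≈ 9.4236·Δt.
So d_RCM = 94.33, d_SAO = 118.34, d_HOPS = 41.81 km.
Circle about each station: (x + 94.7)² + (y − 37.0)² = 94.33²; (x − 72.9)² + (y − 67.4)² = 118.34²; (x + 54.9)² + (y + 22.9)² = 41.81².
Subtracting the RCM equation from the SAO and HOPS equations removes the quadratic terms:
335.2 x + 60.8 y = -5586.13
79.6 x − 119.8 y = 351.40
Solving the 2×2 system: x ≈ -14.4, y ≈ -12.5 km.
Check against RCM (with the unrounded x, y): √((x + 94.7)²+(y − 37.0)²) = 94.33 ≈ 94.33 km. ✓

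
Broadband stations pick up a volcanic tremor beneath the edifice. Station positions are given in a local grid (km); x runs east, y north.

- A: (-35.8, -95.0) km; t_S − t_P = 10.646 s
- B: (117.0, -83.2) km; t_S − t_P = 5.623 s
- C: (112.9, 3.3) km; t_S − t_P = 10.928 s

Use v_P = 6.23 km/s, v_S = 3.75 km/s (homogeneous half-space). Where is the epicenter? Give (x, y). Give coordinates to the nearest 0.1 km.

64.2 km east, -87.4 km north

Distance from S−P lag: d = Δt · v_P v_S / (v_P − v_S) = Δt · (6.23·3.75)/(6.23−3.75) ≈ 9.4204·Δt.
So d_A = 100.29, d_B = 52.97, d_C = 102.95 km.
Circle about each station: (x + 35.8)² + (y + 95.0)² = 100.29²; (x − 117.0)² + (y + 83.2)² = 52.97²; (x − 112.9)² + (y − 3.3)² = 102.95².
Subtracting pairs of circle equations eliminates x²+y² and gives linear equations (the radical axes):
305.6 x + 23.6 y = 17556.86
297.4 x + 196.6 y = 1910.04
Solving the 2×2 system: x ≈ 64.2, y ≈ -87.4 km.
Check against A (with the unrounded x, y): √((x + 35.8)²+(y + 95.0)²) = 100.29 ≈ 100.29 km. ✓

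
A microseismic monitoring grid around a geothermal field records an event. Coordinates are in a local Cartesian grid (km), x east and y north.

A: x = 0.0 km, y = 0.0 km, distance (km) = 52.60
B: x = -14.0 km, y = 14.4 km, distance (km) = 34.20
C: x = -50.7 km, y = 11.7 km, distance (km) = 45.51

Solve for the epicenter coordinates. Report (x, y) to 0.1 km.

-22.6 km east, 47.5 km north

Circle about each station: x² + y² = 52.60²; (x + 14.0)² + (y − 14.4)² = 34.20²; (x + 50.7)² + (y − 11.7)² = 45.51².
Subtracting the A equation from the B and C equations removes the quadratic terms:
-28.0 x + 28.8 y = 2000.48
-101.4 x + 23.4 y = 3402.98
Solving the 2×2 system: x ≈ -22.6, y ≈ 47.5 km.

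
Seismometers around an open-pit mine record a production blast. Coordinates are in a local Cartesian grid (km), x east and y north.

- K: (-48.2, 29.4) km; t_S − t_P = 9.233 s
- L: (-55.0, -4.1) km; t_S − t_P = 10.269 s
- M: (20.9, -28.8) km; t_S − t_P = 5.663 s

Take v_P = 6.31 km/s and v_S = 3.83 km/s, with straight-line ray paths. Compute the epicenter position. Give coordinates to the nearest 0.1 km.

Distance from S−P lag: d = Δt · v_P v_S / (v_P − v_S) = Δt · (6.31·3.83)/(6.31−3.83) ≈ 9.7449·Δt.
So d_K = 89.97, d_L = 100.07, d_M = 55.19 km.
Circle about each station: (x + 48.2)² + (y − 29.4)² = 89.97²; (x + 55.0)² + (y + 4.1)² = 100.07²; (x − 20.9)² + (y + 28.8)² = 55.19².
Subtracting the K equation from the L and M equations removes the quadratic terms:
-13.6 x − 67.0 y = -2065.19
138.2 x − 116.4 y = 3127.31
Solving the 2×2 system: x ≈ 41.5, y ≈ 22.4 km.
Check against K (with the unrounded x, y): √((x + 48.2)²+(y − 29.4)²) = 89.97 ≈ 89.97 km. ✓

x ≈ 41.5 km, y ≈ 22.4 km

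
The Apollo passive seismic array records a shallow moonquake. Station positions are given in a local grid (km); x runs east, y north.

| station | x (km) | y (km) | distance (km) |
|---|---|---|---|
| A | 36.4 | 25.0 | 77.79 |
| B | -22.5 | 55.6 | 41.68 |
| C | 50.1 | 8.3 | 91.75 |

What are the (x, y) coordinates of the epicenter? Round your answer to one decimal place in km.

Circle about each station: (x − 36.4)² + (y − 25.0)² = 77.79²; (x + 22.5)² + (y − 55.6)² = 41.68²; (x − 50.1)² + (y − 8.3)² = 91.75².
Subtracting the A equation from the B and C equations removes the quadratic terms:
-117.8 x + 61.2 y = 5961.71
27.4 x − 33.4 y = -1737.84
Solving the 2×2 system: x ≈ -41.1, y ≈ 18.3 km.

-41.1 km east, 18.3 km north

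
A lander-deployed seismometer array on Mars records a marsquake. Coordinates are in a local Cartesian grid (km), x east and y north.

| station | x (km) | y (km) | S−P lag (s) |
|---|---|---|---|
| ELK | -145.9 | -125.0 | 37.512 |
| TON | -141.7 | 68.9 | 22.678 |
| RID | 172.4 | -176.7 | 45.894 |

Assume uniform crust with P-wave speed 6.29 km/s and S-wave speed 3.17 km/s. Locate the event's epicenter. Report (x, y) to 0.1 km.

Distance from S−P lag: d = Δt · v_P v_S / (v_P − v_S) = Δt · (6.29·3.17)/(6.29−3.17) ≈ 6.3908·Δt.
So d_ELK = 239.73, d_TON = 144.93, d_RID = 293.30 km.
Circle about each station: (x + 145.9)² + (y + 125.0)² = 239.73²; (x + 141.7)² + (y − 68.9)² = 144.93²; (x − 172.4)² + (y + 176.7)² = 293.30².
Subtracting pairs of circle equations eliminates x²+y² and gives linear equations (the radical axes):
8.4 x + 387.8 y = 24380.06
636.6 x − 103.4 y = -4521.58
Solving the 2×2 system: x ≈ 3.1, y ≈ 62.8 km.
Check against ELK (with the unrounded x, y): √((x + 145.9)²+(y + 125.0)²) = 239.73 ≈ 239.73 km. ✓

x ≈ 3.1 km, y ≈ 62.8 km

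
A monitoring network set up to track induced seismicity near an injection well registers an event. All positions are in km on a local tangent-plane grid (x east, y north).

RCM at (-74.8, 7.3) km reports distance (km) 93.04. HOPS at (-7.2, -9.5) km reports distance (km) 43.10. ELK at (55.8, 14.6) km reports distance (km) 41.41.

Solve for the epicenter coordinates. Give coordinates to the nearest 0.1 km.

Circle about each station: (x + 74.8)² + (y − 7.3)² = 93.04²; (x + 7.2)² + (y + 9.5)² = 43.10²; (x − 55.8)² + (y − 14.6)² = 41.41².
Subtracting pairs of circle equations eliminates x²+y² and gives linear equations (the radical axes):
135.2 x − 33.6 y = 1292.59
261.2 x + 14.6 y = 4620.12
Solving the 2×2 system: x ≈ 16.2, y ≈ 26.7 km.
Check against RCM (with the unrounded x, y): √((x + 74.8)²+(y − 7.3)²) = 93.04 ≈ 93.04 km. ✓

x ≈ 16.2 km, y ≈ 26.7 km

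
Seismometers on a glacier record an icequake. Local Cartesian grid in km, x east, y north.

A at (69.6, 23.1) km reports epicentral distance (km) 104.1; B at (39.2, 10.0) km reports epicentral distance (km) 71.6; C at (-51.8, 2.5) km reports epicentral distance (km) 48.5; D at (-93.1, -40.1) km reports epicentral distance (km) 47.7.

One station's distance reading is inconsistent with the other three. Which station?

Solve using three stations at a time. Using A, B, C (subtract circle equations pairwise → linear system) gives (x, y) ≈ (-18.3, -32.6).
Distances from that point to each station vs reported:
  A: calculated 104.1 vs reported 104.1 → residual 0.0 km
  B: calculated 71.6 vs reported 71.6 → residual 0.0 km
  C: calculated 48.5 vs reported 48.5 → residual 0.0 km
  D: calculated 75.1 vs reported 47.7 → residual 27.4 km
A, B, C are mutually consistent (residuals ≈ 0); D is off by 27.4 km.

D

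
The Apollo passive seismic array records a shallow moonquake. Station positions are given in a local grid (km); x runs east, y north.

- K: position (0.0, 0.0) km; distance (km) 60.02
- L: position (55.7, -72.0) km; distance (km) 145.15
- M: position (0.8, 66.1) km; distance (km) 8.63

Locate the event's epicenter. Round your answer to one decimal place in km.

Circle about each station: x² + y² = 60.02²; (x − 55.7)² + (y + 72.0)² = 145.15²; (x − 0.8)² + (y − 66.1)² = 8.63².
Subtracting the K equation from the L and M equations removes the quadratic terms:
111.4 x − 144.0 y = -9179.63
1.6 x + 132.2 y = 7897.77
Solving the 2×2 system: x ≈ -5.1, y ≈ 59.8 km.
Check against K (with the unrounded x, y): √(x²+y²) = 60.02 ≈ 60.02 km. ✓

(-5.1, 59.8)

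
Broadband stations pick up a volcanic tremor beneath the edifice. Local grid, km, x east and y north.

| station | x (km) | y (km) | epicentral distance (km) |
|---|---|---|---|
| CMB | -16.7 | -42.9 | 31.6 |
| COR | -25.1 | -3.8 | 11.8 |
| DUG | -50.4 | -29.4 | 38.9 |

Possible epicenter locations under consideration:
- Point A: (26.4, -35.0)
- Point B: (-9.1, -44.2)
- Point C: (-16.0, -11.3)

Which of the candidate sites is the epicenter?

For each candidate, compare |candidate − station| to the reported distance:
Point A: residuals CMB 12.2, COR 48.4, DUG 38.1 → max 48.4 km
Point B: residuals CMB 23.9, COR 31.7, DUG 5.0 → max 31.7 km
Point C: residuals CMB 0.0, COR 0.0, DUG 0.0 → max 0.0 km
Only Point C has all residuals ≈ 0.

Point C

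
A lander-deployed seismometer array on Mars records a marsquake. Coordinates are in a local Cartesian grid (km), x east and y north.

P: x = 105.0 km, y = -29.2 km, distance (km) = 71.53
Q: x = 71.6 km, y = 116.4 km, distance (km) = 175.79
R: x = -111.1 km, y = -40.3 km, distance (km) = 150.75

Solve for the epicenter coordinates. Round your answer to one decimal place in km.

Circle about each station: (x − 105.0)² + (y + 29.2)² = 71.53²; (x − 71.6)² + (y − 116.4)² = 175.79²; (x + 111.1)² + (y + 40.3)² = 150.75².
Subtracting the P equation from the Q and R equations removes the quadratic terms:
-66.8 x + 291.2 y = -18987.70
-432.2 x − 22.2 y = -15519.36
Solving the 2×2 system: x ≈ 38.8, y ≈ -56.3 km.
Check against P (with the unrounded x, y): √((x − 105.0)²+(y + 29.2)²) = 71.53 ≈ 71.53 km. ✓

(38.8, -56.3)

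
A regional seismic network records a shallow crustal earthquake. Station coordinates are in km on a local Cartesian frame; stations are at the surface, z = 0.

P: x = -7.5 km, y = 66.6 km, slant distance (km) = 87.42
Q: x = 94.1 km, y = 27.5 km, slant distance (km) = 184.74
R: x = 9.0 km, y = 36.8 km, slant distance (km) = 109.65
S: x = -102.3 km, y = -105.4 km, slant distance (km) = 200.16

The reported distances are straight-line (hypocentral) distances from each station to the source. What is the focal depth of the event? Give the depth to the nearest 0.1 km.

Each station gives a sphere (x−x_i)² + (y−y_i)² + z² = d_i² (stations at z=0).
Subtracting the P sphere from Q and R: z² cancels, leaving linear equations in x and y:
203.2 x − 78.2 y = -21367.36
33.0 x − 59.6 y = -7437.44
Solving: x ≈ -72.600, y ≈ 84.591 km (keep extra digits for the depth step; rounded: -72.6, 84.6).
Then from the P sphere: z² = 87.42² − (x + 7.5)² − (y − 66.6)² with x = -72.600, y = 84.591, so z ≈ 55.503 ≈ 55.5 km.

55.5 km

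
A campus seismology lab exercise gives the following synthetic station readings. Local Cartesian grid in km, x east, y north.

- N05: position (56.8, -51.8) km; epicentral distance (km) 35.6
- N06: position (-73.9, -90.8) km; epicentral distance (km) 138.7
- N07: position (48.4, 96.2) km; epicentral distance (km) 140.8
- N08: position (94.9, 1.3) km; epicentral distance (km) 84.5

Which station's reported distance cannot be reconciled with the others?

N06

Solve using three stations at a time. Using N05, N07, N08 (subtract circle equations pairwise → linear system) gives (x, y) ≈ (22.4, -42.2).
Distances from that point to each station vs reported:
  N05: calculated 35.7 vs reported 35.6 → residual 0.1 km
  N06: calculated 107.9 vs reported 138.7 → residual 30.8 km
  N07: calculated 140.8 vs reported 140.8 → residual 0.0 km
  N08: calculated 84.5 vs reported 84.5 → residual 0.0 km
N05, N07, N08 are mutually consistent (residuals ≈ 0); N06 is off by 30.8 km.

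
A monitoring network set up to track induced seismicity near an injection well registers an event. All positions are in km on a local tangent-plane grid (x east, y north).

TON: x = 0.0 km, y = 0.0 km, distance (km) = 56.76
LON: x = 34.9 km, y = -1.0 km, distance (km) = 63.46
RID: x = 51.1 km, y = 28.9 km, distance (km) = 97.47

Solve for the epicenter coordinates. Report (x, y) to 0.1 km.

Circle about each station: x² + y² = 56.76²; (x − 34.9)² + (y + 1.0)² = 63.46²; (x − 51.1)² + (y − 28.9)² = 97.47².
Subtracting pairs of circle equations eliminates x²+y² and gives linear equations (the radical axes):
69.8 x − 2.0 y = 413.54
102.2 x + 57.8 y = -2832.28
Solving the 2×2 system: x ≈ 4.3, y ≈ -56.6 km.
Check against TON (with the unrounded x, y): √(x²+y²) = 56.77 ≈ 56.76 km. ✓

x ≈ 4.3 km, y ≈ -56.6 km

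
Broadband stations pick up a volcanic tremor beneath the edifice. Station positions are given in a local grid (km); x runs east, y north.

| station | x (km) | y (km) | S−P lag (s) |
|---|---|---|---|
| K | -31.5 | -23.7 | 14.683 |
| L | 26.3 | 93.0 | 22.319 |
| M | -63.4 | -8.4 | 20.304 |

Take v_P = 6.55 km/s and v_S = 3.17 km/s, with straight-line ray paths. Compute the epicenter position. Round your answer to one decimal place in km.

Distance from S−P lag: d = Δt · v_P v_S / (v_P − v_S) = Δt · (6.55·3.17)/(6.55−3.17) ≈ 6.1430·Δt.
So d_K = 90.20, d_L = 137.11, d_M = 124.73 km.
Circle about each station: (x + 31.5)² + (y + 23.7)² = 90.20²; (x − 26.3)² + (y − 93.0)² = 137.11²; (x + 63.4)² + (y + 8.4)² = 124.73².
Subtracting pairs of circle equations eliminates x²+y² and gives linear equations (the radical axes):
115.6 x + 233.4 y = -2876.36
-63.8 x + 30.6 y = -4885.35
Solving the 2×2 system: x ≈ 57.1, y ≈ -40.6 km.
Check against K (with the unrounded x, y): √((x + 31.5)²+(y + 23.7)²) = 90.20 ≈ 90.20 km. ✓

x ≈ 57.1 km, y ≈ -40.6 km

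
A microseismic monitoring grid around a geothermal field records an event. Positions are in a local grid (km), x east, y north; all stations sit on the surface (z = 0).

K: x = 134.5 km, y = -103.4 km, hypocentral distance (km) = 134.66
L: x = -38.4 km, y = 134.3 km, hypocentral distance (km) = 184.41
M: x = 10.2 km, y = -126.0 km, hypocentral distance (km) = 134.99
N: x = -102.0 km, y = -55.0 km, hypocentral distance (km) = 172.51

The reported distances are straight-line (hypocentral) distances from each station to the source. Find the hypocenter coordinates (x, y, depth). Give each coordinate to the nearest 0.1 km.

Each station gives a sphere (x−x_i)² + (y−y_i)² + z² = d_i² (stations at z=0).
Subtracting the K sphere from L and M: z² cancels, leaving linear equations in x and y:
-345.8 x + 475.4 y = -25144.49
-248.6 x − 45.2 y = -12890.75
Solving: x ≈ 54.290, y ≈ -13.401 km (keep extra digits for the depth step; rounded: 54.3, -13.4).
Then from the K sphere: z² = 134.66² − (x − 134.5)² − (y + 103.4)² with x = 54.290, y = -13.401, so z ≈ 59.999 ≈ 60.0 km.
Check against N (with the unrounded solution): distance 172.50 ≈ 172.51 km. ✓

(54.3, -13.4, 60.0)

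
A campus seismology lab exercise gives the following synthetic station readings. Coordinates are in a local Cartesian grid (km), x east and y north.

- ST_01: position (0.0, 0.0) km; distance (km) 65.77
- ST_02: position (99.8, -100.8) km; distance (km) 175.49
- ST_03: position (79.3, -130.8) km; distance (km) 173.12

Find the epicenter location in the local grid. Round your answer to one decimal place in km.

x ≈ -59.7 km, y ≈ -27.6 km

Circle about each station: x² + y² = 65.77²; (x − 99.8)² + (y + 100.8)² = 175.49²; (x − 79.3)² + (y + 130.8)² = 173.12².
Subtracting the ST_01 equation from the ST_02 and ST_03 equations removes the quadratic terms:
199.6 x − 201.6 y = -6350.37
158.6 x − 261.6 y = -2247.71
Solving the 2×2 system: x ≈ -59.7, y ≈ -27.6 km.
Check against ST_01 (with the unrounded x, y): √(x²+y²) = 65.75 ≈ 65.77 km. ✓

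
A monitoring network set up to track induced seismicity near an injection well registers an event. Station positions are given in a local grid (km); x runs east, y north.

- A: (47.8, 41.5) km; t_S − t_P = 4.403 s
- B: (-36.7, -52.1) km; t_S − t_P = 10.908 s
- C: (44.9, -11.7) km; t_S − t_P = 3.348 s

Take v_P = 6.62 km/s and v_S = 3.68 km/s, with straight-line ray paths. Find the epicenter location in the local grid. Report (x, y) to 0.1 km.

Distance from S−P lag: d = Δt · v_P v_S / (v_P − v_S) = Δt · (6.62·3.68)/(6.62−3.68) ≈ 8.2863·Δt.
So d_A = 36.48, d_B = 90.39, d_C = 27.74 km.
Circle about each station: (x − 47.8)² + (y − 41.5)² = 36.48²; (x + 36.7)² + (y + 52.1)² = 90.39²; (x − 44.9)² + (y + 11.7)² = 27.74².
Subtracting pairs of circle equations eliminates x²+y² and gives linear equations (the radical axes):
-169.0 x − 187.2 y = -6785.35
-5.8 x − 106.4 y = -1292.91
Solving the 2×2 system: x ≈ 28.4, y ≈ 10.6 km.

(28.4, 10.6)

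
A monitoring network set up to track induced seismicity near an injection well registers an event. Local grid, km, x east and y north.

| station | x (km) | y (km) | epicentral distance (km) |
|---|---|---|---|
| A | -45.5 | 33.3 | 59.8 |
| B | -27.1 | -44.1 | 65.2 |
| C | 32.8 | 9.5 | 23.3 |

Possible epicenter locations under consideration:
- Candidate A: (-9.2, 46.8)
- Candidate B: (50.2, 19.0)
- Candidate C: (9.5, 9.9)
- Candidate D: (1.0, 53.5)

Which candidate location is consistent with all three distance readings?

For each candidate, compare |candidate − station| to the reported distance:
Candidate A: residuals A 21.1, B 27.4, C 32.9 → max 32.9 km
Candidate B: residuals A 37.0, B 34.6, C 3.5 → max 37.0 km
Candidate C: residuals A 0.0, B 0.0, C 0.0 → max 0.0 km
Candidate D: residuals A 9.1, B 36.4, C 31.0 → max 36.4 km
Only Candidate C has all residuals ≈ 0.

Candidate C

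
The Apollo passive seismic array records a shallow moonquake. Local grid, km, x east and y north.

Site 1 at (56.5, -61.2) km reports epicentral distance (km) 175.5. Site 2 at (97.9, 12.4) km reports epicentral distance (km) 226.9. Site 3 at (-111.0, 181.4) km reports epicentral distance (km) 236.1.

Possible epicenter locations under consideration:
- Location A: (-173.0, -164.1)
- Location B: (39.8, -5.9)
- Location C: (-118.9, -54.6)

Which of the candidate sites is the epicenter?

Location C

For each candidate, compare |candidate − station| to the reported distance:
Location A: residuals Site 1 76.0, Site 2 96.4, Site 3 114.9 → max 114.9 km
Location B: residuals Site 1 117.7, Site 2 166.0, Site 3 4.4 → max 166.0 km
Location C: residuals Site 1 0.0, Site 2 0.0, Site 3 0.0 → max 0.0 km
Only Location C has all residuals ≈ 0.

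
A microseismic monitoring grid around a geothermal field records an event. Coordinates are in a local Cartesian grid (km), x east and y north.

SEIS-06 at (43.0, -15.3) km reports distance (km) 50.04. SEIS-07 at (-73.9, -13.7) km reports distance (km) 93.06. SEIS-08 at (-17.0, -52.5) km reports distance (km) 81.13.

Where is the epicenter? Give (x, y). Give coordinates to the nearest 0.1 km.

Circle about each station: (x − 43.0)² + (y + 15.3)² = 50.04²; (x + 73.9)² + (y + 13.7)² = 93.06²; (x + 17.0)² + (y + 52.5)² = 81.13².
Subtracting pairs of circle equations eliminates x²+y² and gives linear equations (the radical axes):
-233.8 x + 3.2 y = -2590.35
-120.0 x − 74.4 y = -3115.92
Solving the 2×2 system: x ≈ 11.4, y ≈ 23.5 km.

11.4 km east, 23.5 km north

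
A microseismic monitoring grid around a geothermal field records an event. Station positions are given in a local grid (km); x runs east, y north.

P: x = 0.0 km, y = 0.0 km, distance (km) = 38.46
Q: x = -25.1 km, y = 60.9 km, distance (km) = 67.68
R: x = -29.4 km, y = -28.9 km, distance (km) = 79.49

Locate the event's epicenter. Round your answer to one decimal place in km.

(30.9, 22.9)

Circle about each station: x² + y² = 38.46²; (x + 25.1)² + (y − 60.9)² = 67.68²; (x + 29.4)² + (y + 28.9)² = 79.49².
Subtracting pairs of circle equations eliminates x²+y² and gives linear equations (the radical axes):
-50.2 x + 121.8 y = 1237.41
-58.8 x − 57.8 y = -3139.92
Solving the 2×2 system: x ≈ 30.9, y ≈ 22.9 km.
Check against P (with the unrounded x, y): √(x²+y²) = 38.45 ≈ 38.46 km. ✓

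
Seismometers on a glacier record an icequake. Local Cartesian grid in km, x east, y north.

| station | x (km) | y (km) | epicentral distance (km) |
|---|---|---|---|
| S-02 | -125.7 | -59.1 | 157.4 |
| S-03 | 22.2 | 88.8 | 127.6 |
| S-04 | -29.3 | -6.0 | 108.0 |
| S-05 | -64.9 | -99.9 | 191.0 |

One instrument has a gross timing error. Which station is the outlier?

Solve using three stations at a time. Using S-02, S-04, S-05 (subtract circle equations pairwise → linear system) gives (x, y) ≈ (-77.4, 90.7).
Distances from that point to each station vs reported:
  S-02: calculated 157.4 vs reported 157.4 → residual 0.0 km
  S-03: calculated 99.6 vs reported 127.6 → residual 28.0 km
  S-04: calculated 108.0 vs reported 108.0 → residual 0.0 km
  S-05: calculated 191.0 vs reported 191.0 → residual 0.0 km
S-02, S-04, S-05 are mutually consistent (residuals ≈ 0); S-03 is off by 28.0 km.

S-03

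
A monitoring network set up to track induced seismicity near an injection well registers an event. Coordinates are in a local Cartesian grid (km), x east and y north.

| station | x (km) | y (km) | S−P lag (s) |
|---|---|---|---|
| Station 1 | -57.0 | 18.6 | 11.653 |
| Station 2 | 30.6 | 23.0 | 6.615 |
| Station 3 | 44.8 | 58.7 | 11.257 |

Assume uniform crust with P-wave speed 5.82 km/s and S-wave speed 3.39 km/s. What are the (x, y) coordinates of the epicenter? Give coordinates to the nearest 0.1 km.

Distance from S−P lag: d = Δt · v_P v_S / (v_P − v_S) = Δt · (5.82·3.39)/(5.82−3.39) ≈ 8.1193·Δt.
So d_Station 1 = 94.61, d_Station 2 = 53.71, d_Station 3 = 91.40 km.
Circle about each station: (x + 57.0)² + (y − 18.6)² = 94.61²; (x − 30.6)² + (y − 23.0)² = 53.71²; (x − 44.8)² + (y − 58.7)² = 91.40².
Subtracting the Station 1 equation from the Station 2 and Station 3 equations removes the quadratic terms:
175.2 x + 8.8 y = 3936.69
203.6 x + 80.2 y = 2454.86
Solving the 2×2 system: x ≈ 24.0, y ≈ -30.3 km.

x ≈ 24.0 km, y ≈ -30.3 km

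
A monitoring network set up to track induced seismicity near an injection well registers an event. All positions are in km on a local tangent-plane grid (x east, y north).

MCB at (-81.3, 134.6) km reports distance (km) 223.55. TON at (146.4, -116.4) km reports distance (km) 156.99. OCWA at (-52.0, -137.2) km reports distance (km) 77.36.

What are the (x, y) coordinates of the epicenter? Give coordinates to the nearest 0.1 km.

Circle about each station: (x + 81.3)² + (y − 134.6)² = 223.55²; (x − 146.4)² + (y + 116.4)² = 156.99²; (x + 52.0)² + (y + 137.2)² = 77.36².
Subtracting the MCB equation from the TON and OCWA equations removes the quadratic terms:
455.4 x − 502.0 y = 35583.81
58.6 x − 543.6 y = 40791.02
Solving the 2×2 system: x ≈ -5.2, y ≈ -75.6 km.

x ≈ -5.2 km, y ≈ -75.6 km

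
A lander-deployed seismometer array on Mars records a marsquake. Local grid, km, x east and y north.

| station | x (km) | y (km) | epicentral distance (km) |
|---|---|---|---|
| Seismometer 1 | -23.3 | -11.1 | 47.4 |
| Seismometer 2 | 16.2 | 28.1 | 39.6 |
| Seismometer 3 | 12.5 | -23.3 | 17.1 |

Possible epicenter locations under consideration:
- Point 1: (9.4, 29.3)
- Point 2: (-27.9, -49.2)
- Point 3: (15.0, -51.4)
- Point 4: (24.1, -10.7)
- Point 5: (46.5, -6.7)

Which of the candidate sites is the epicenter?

For each candidate, compare |candidate − station| to the reported distance:
Point 1: residuals Seismometer 1 4.6, Seismometer 2 32.7, Seismometer 3 35.6 → max 35.6 km
Point 2: residuals Seismometer 1 9.0, Seismometer 2 49.4, Seismometer 3 30.9 → max 49.4 km
Point 3: residuals Seismometer 1 8.2, Seismometer 2 39.9, Seismometer 3 11.1 → max 39.9 km
Point 4: residuals Seismometer 1 0.0, Seismometer 2 0.0, Seismometer 3 0.0 → max 0.0 km
Point 5: residuals Seismometer 1 22.5, Seismometer 2 6.5, Seismometer 3 20.7 → max 22.5 km
Only Point 4 has all residuals ≈ 0.

Point 4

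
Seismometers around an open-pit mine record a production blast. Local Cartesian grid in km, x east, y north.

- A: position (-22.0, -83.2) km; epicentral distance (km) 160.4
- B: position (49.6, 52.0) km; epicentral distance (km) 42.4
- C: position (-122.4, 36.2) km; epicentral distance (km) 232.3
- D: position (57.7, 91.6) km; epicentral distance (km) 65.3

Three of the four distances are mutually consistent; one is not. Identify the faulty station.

C

Solve using three stations at a time. Using A, B, D (subtract circle equations pairwise → linear system) gives (x, y) ≈ (87.9, 33.7).
Distances from that point to each station vs reported:
  A: calculated 160.4 vs reported 160.4 → residual 0.0 km
  B: calculated 42.5 vs reported 42.4 → residual 0.1 km
  C: calculated 210.3 vs reported 232.3 → residual 22.0 km
  D: calculated 65.4 vs reported 65.3 → residual 0.1 km
A, B, D are mutually consistent (residuals ≈ 0); C is off by 22.0 km.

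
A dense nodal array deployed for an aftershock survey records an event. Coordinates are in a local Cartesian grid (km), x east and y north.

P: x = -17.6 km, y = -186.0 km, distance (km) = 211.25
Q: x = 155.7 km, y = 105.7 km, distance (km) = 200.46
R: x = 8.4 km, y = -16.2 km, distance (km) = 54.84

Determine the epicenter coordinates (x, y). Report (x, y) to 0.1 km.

Circle about each station: (x + 17.6)² + (y + 186.0)² = 211.25²; (x − 155.7)² + (y − 105.7)² = 200.46²; (x − 8.4)² + (y + 16.2)² = 54.84².
Subtracting pairs of circle equations eliminates x²+y² and gives linear equations (the radical axes):
346.6 x + 583.4 y = 4951.57
52.0 x + 339.6 y = 7046.38
Solving the 2×2 system: x ≈ -27.8, y ≈ 25.0 km.

x ≈ -27.8 km, y ≈ 25.0 km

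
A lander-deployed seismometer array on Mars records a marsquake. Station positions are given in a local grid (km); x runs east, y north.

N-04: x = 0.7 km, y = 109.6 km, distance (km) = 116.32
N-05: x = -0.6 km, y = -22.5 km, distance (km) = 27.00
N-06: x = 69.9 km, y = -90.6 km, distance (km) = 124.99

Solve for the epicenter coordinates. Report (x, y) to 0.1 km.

-20.9 km east, -4.7 km north

Circle about each station: (x − 0.7)² + (y − 109.6)² = 116.32²; (x + 0.6)² + (y + 22.5)² = 27.00²; (x − 69.9)² + (y + 90.6)² = 124.99².
Subtracting the N-04 equation from the N-05 and N-06 equations removes the quadratic terms:
-2.6 x − 264.2 y = 1295.30
138.4 x − 400.4 y = -1010.44
Solving the 2×2 system: x ≈ -20.9, y ≈ -4.7 km.
Check against N-04 (with the unrounded x, y): √((x − 0.7)²+(y − 109.6)²) = 116.32 ≈ 116.32 km. ✓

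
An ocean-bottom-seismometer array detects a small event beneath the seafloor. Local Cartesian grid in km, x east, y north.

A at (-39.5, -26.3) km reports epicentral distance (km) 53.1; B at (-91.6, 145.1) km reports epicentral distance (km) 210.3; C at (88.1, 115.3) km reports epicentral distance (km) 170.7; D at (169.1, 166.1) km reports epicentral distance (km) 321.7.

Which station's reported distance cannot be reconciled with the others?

Solve using three stations at a time. Using A, B, C (subtract circle equations pairwise → linear system) gives (x, y) ≈ (12.4, -37.7).
Distances from that point to each station vs reported:
  A: calculated 53.1 vs reported 53.1 → residual 0.0 km
  B: calculated 210.3 vs reported 210.3 → residual 0.0 km
  C: calculated 170.7 vs reported 170.7 → residual 0.0 km
  D: calculated 257.1 vs reported 321.7 → residual 64.6 km
A, B, C are mutually consistent (residuals ≈ 0); D is off by 64.6 km.

D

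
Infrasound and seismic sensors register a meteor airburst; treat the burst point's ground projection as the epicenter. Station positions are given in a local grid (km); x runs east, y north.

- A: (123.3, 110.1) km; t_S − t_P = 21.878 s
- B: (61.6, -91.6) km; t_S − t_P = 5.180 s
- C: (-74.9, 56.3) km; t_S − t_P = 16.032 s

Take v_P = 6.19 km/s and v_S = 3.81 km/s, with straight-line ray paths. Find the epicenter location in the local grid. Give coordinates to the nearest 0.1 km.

(12.6, -76.3)

Distance from S−P lag: d = Δt · v_P v_S / (v_P − v_S) = Δt · (6.19·3.81)/(6.19−3.81) ≈ 9.9092·Δt.
So d_A = 216.79, d_B = 51.33, d_C = 158.86 km.
Circle about each station: (x − 123.3)² + (y − 110.1)² = 216.79²; (x − 61.6)² + (y + 91.6)² = 51.33²; (x + 74.9)² + (y − 56.3)² = 158.86².
Subtracting the A equation from the B and C equations removes the quadratic terms:
-123.4 x − 403.4 y = 29223.36
-396.4 x − 107.6 y = 3216.20
Solving the 2×2 system: x ≈ 12.6, y ≈ -76.3 km.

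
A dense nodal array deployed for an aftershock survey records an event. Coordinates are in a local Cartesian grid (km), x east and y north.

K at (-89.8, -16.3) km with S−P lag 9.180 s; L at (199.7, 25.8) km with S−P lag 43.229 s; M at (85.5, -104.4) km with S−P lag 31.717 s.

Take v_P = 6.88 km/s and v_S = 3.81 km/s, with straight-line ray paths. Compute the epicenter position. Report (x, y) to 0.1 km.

-167.8 km east, -8.6 km north

Distance from S−P lag: d = Δt · v_P v_S / (v_P − v_S) = Δt · (6.88·3.81)/(6.88−3.81) ≈ 8.5384·Δt.
So d_K = 78.38, d_L = 369.11, d_M = 270.81 km.
Circle about each station: (x + 89.8)² + (y + 16.3)² = 78.38²; (x − 199.7)² + (y − 25.8)² = 369.11²; (x − 85.5)² + (y + 104.4)² = 270.81².
Subtracting the K equation from the L and M equations removes the quadratic terms:
579.0 x + 84.2 y = -97882.77
350.6 x − 176.2 y = -57314.75
Solving the 2×2 system: x ≈ -167.8, y ≈ -8.6 km.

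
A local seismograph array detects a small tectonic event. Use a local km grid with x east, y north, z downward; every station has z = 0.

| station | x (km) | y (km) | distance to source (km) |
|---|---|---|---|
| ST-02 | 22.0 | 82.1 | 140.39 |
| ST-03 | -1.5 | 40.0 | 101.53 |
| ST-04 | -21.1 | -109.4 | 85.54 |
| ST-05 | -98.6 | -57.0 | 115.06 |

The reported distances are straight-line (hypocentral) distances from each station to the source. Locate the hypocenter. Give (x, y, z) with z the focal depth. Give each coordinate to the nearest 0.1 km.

x ≈ 3.1 km, y ≈ -46.6 km, depth ≈ 52.8 km

Each station gives a sphere (x−x_i)² + (y−y_i)² + z² = d_i² (stations at z=0).
Subtracting the ST-02 sphere from ST-03 and ST-04: z² cancels, leaving linear equations in x and y:
-47.0 x − 84.2 y = 3778.85
-86.2 x − 383.0 y = 17581.42
Solving: x ≈ 3.077, y ≈ -46.597 km (keep extra digits for the depth step; rounded: 3.1, -46.6).
Then from the ST-02 sphere: z² = 140.39² − (x − 22.0)² − (y − 82.1)² with x = 3.077, y = -46.597, so z ≈ 52.805 ≈ 52.8 km.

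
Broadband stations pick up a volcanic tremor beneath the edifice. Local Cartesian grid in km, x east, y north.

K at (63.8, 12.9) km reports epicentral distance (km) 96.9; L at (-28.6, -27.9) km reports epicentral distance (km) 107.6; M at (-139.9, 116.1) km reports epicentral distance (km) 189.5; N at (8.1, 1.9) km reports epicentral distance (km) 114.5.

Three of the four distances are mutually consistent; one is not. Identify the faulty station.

Solve using three stations at a time. Using K, M, N (subtract circle equations pairwise → linear system) gives (x, y) ≈ (49.4, 108.6).
Distances from that point to each station vs reported:
  K: calculated 96.7 vs reported 96.9 → residual 0.2 km
  L: calculated 157.2 vs reported 107.6 → residual 49.6 km
  M: calculated 189.4 vs reported 189.5 → residual 0.1 km
  N: calculated 114.4 vs reported 114.5 → residual 0.1 km
K, M, N are mutually consistent (residuals ≈ 0); L is off by 49.6 km.

L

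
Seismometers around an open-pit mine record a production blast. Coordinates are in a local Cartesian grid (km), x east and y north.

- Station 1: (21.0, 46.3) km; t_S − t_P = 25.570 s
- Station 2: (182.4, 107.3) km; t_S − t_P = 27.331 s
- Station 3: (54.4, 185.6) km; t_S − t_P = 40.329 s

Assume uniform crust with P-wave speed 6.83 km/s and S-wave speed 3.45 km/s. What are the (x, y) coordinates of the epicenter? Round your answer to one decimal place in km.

x ≈ 146.9 km, y ≈ -79.9 km

Distance from S−P lag: d = Δt · v_P v_S / (v_P − v_S) = Δt · (6.83·3.45)/(6.83−3.45) ≈ 6.9714·Δt.
So d_Station 1 = 178.26, d_Station 2 = 190.54, d_Station 3 = 281.15 km.
Circle about each station: (x − 21.0)² + (y − 46.3)² = 178.26²; (x − 182.4)² + (y − 107.3)² = 190.54²; (x − 54.4)² + (y − 185.6)² = 281.15².
Subtracting the Station 1 equation from the Station 2 and Station 3 equations removes the quadratic terms:
322.8 x + 122.0 y = 37669.50
66.8 x + 278.6 y = -12446.66
Solving the 2×2 system: x ≈ 146.9, y ≈ -79.9 km.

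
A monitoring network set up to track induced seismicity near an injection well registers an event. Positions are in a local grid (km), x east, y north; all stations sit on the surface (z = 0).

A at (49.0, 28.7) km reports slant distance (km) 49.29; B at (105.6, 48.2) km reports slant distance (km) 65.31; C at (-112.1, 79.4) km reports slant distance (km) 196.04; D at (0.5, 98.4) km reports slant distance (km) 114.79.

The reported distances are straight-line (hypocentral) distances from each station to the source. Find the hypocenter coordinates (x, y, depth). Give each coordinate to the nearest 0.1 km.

x ≈ 68.5 km, y ≈ 16.9 km, depth ≈ 43.7 km

Each station gives a sphere (x−x_i)² + (y−y_i)² + z² = d_i² (stations at z=0).
Subtracting the A sphere from B and C: z² cancels, leaving linear equations in x and y:
113.2 x + 39.0 y = 8414.02
-322.2 x + 101.4 y = -20356.10
Solving: x ≈ 68.501, y ≈ 16.914 km (keep extra digits for the depth step; rounded: 68.5, 16.9).
Then from the A sphere: z² = 49.29² − (x − 49.0)² − (y − 28.7)² with x = 68.501, y = 16.914, so z ≈ 43.707 ≈ 43.7 km.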